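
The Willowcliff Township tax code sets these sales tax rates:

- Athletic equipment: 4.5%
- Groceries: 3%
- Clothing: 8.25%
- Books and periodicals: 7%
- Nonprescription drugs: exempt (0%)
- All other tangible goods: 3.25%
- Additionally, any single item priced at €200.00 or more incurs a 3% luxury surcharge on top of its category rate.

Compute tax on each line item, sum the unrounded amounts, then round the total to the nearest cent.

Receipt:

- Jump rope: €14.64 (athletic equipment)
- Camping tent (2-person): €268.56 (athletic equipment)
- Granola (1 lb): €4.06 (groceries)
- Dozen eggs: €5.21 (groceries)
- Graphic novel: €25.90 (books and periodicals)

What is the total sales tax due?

Jump rope €14.64: athletic equipment → 4.5% → €0.6588
Camping tent (2-person) €268.56: athletic equipment → 4.5% + 3% surcharge = 7.5% → €20.142
Granola (1 lb) €4.06: groceries → 3% → €0.1218
Dozen eggs €5.21: groceries → 3% → €0.1563
Graphic novel €25.90: books and periodicals → 7% → €1.813
Unrounded tax sum = €22.8919 → €22.89

€22.89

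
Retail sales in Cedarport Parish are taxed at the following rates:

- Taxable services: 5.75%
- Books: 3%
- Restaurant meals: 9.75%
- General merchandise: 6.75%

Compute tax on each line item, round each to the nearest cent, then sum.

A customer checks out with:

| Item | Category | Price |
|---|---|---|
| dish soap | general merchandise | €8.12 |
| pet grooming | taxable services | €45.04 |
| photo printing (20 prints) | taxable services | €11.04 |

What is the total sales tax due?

€3.77

Dish soap €8.12: general merchandise → 6.75% → €0.55
Pet grooming €45.04: taxable services → 5.75% → €2.59
Photo printing (20 prints) €11.04: taxable services → 5.75% → €0.63
Total tax = €0.55 + €2.59 + €0.63 = €3.77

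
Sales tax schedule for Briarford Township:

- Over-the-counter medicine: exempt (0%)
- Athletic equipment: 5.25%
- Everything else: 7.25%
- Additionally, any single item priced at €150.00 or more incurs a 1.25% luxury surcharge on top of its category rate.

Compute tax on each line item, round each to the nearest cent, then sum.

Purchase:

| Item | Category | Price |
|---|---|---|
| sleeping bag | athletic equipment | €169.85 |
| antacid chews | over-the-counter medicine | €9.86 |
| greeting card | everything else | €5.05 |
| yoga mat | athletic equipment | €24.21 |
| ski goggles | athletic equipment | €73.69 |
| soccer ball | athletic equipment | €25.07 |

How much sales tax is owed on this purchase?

Sleeping bag €169.85: athletic equipment → 5.25% + 1.25% surcharge = 6.5% → €11.04
Antacid chews €9.86: over-the-counter medicine → 0% → €0.00
Greeting card €5.05: everything else → 7.25% → €0.37
Yoga mat €24.21: athletic equipment → 5.25% → €1.27
Ski goggles €73.69: athletic equipment → 5.25% → €3.87
Soccer ball €25.07: athletic equipment → 5.25% → €1.32
Total tax = €11.04 + €0.37 + €1.27 + €3.87 + €1.32 = €17.87

€17.87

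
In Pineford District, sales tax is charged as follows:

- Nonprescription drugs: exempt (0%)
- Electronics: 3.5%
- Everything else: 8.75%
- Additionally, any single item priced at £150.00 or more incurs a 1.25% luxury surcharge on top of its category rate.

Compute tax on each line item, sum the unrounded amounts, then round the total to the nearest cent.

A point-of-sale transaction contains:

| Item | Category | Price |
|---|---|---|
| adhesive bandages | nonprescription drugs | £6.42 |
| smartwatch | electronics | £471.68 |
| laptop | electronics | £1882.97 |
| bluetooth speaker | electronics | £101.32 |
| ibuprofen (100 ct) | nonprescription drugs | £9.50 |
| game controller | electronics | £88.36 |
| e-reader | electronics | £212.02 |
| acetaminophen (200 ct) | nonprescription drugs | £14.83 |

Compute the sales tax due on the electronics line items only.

£128.56

Smartwatch £471.68: electronics → 3.5% + 1.25% surcharge = 4.75% → £22.4048
Laptop £1882.97: electronics → 3.5% + 1.25% surcharge = 4.75% → £89.441075
Bluetooth speaker £101.32: electronics → 3.5% → £3.5462
Game controller £88.36: electronics → 3.5% → £3.0926
E-reader £212.02: electronics → 3.5% + 1.25% surcharge = 4.75% → £10.07095
Tax on electronics: unrounded sum = £128.555625 → £128.56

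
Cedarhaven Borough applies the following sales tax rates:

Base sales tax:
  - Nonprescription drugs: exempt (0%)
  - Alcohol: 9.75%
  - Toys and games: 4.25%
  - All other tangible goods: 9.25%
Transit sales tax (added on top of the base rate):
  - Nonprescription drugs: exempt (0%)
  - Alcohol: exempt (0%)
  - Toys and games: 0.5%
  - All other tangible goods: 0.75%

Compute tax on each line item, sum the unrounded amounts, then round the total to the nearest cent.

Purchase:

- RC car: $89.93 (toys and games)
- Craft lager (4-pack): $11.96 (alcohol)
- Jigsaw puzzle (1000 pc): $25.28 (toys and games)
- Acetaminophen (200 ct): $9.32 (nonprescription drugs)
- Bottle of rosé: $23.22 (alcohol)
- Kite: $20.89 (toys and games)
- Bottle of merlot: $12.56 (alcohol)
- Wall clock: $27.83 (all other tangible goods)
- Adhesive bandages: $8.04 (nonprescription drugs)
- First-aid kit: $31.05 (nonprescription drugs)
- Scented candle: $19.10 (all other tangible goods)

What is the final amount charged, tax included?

$294.99

RC car $89.93: toys and games → 4.25% + 0.5% transit = 4.75% → $4.271675
Craft lager (4-pack) $11.96: alcohol → 9.75% + 0% transit = 9.75% → $1.1661
Jigsaw puzzle (1000 pc) $25.28: toys and games → 4.25% + 0.5% transit = 4.75% → $1.2008
Acetaminophen (200 ct) $9.32: nonprescription drugs → 0% + 0% transit = 0% → $0.00
Bottle of rosé $23.22: alcohol → 9.75% + 0% transit = 9.75% → $2.26395
Kite $20.89: toys and games → 4.25% + 0.5% transit = 4.75% → $0.992275
Bottle of merlot $12.56: alcohol → 9.75% + 0% transit = 9.75% → $1.2246
Wall clock $27.83: all other tangible goods → 9.25% + 0.75% transit = 10% → $2.783
Adhesive bandages $8.04: nonprescription drugs → 0% + 0% transit = 0% → $0.00
First-aid kit $31.05: nonprescription drugs → 0% + 0% transit = 0% → $0.00
Scented candle $19.10: all other tangible goods → 9.25% + 0.75% transit = 10% → $1.91
Subtotal = $279.18; unrounded tax = $15.8124 → $15.81; total due = $294.99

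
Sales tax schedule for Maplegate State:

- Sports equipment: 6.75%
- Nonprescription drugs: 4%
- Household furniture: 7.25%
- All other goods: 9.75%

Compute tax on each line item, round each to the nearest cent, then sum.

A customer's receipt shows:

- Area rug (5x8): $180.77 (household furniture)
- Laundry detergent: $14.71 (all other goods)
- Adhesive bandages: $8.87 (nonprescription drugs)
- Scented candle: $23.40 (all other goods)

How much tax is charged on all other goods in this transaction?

Laundry detergent $14.71: all other goods → 9.75% → $1.43
Scented candle $23.40: all other goods → 9.75% → $2.28
Tax on all other goods = $1.43 + $2.28 = $3.71

$3.71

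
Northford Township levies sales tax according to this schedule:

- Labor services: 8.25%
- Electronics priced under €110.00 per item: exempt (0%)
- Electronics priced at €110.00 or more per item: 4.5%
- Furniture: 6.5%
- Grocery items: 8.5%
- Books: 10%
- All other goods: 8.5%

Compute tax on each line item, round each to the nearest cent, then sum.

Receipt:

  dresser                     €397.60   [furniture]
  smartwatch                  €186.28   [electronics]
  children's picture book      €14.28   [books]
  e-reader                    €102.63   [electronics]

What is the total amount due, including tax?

€736.44

Dresser €397.60: furniture → 6.5% → €25.84
Smartwatch €186.28: electronics, €110.00 or more → 4.5% → €8.38
Children's picture book €14.28: books → 10% → €1.43
E-reader €102.63: electronics, under €110.00 → 0% → €0.00
Subtotal = €700.79; tax = €35.65; total due = €736.44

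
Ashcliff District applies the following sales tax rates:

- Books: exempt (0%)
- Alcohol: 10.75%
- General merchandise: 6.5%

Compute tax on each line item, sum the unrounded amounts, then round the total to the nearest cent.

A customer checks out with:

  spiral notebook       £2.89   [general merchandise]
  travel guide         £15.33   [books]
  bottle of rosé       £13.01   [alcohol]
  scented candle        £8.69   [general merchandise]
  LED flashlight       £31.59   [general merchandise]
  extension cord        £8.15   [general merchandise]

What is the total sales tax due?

£4.73

Spiral notebook £2.89: general merchandise → 6.5% → £0.18785
Travel guide £15.33: books → 0% → £0.00
Bottle of rosé £13.01: alcohol → 10.75% → £1.398575
Scented candle £8.69: general merchandise → 6.5% → £0.56485
LED flashlight £31.59: general merchandise → 6.5% → £2.05335
Extension cord £8.15: general merchandise → 6.5% → £0.52975
Unrounded tax sum = £4.734375 → £4.73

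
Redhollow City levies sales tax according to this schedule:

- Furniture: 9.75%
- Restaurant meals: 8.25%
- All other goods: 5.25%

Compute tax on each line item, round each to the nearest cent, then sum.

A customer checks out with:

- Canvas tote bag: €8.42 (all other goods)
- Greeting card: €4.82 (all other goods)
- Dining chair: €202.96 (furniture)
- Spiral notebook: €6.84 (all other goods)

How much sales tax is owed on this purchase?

€20.84

Canvas tote bag €8.42: all other goods → 5.25% → €0.44
Greeting card €4.82: all other goods → 5.25% → €0.25
Dining chair €202.96: furniture → 9.75% → €19.79
Spiral notebook €6.84: all other goods → 5.25% → €0.36
Total tax = €0.44 + €0.25 + €19.79 + €0.36 = €20.84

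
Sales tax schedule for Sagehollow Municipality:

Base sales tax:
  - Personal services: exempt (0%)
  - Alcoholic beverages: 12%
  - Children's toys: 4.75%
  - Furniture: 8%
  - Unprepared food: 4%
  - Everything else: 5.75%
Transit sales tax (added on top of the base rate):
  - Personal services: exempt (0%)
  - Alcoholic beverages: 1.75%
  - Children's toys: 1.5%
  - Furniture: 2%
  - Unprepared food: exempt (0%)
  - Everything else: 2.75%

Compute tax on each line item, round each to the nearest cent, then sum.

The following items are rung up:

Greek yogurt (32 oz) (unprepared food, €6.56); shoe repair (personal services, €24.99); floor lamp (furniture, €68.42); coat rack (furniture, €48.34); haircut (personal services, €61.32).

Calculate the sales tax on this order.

Greek yogurt (32 oz) €6.56: unprepared food → 4% + 0% transit = 4% → €0.26
Shoe repair €24.99: personal services → 0% + 0% transit = 0% → €0.00
Floor lamp €68.42: furniture → 8% + 2% transit = 10% → €6.84
Coat rack €48.34: furniture → 8% + 2% transit = 10% → €4.83
Haircut €61.32: personal services → 0% + 0% transit = 0% → €0.00
Total tax = €0.26 + €6.84 + €4.83 = €11.93

€11.93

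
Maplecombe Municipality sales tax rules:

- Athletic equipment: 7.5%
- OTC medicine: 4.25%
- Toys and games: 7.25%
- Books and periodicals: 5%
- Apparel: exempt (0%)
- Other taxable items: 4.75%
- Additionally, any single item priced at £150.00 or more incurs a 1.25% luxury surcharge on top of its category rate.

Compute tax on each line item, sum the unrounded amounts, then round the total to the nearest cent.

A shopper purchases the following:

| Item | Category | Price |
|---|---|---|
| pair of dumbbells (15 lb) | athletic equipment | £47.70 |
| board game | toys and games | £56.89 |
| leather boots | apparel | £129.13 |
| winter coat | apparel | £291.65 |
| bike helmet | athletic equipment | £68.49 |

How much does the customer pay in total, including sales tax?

Pair of dumbbells (15 lb) £47.70: athletic equipment → 7.5% → £3.5775
Board game £56.89: toys and games → 7.25% → £4.124525
Leather boots £129.13: apparel → 0% → £0.00
Winter coat £291.65: apparel → 0% + 1.25% surcharge = 1.25% → £3.645625
Bike helmet £68.49: athletic equipment → 7.5% → £5.13675
Subtotal = £593.86; unrounded tax = £16.4844 → £16.48; total due = £610.34

£610.34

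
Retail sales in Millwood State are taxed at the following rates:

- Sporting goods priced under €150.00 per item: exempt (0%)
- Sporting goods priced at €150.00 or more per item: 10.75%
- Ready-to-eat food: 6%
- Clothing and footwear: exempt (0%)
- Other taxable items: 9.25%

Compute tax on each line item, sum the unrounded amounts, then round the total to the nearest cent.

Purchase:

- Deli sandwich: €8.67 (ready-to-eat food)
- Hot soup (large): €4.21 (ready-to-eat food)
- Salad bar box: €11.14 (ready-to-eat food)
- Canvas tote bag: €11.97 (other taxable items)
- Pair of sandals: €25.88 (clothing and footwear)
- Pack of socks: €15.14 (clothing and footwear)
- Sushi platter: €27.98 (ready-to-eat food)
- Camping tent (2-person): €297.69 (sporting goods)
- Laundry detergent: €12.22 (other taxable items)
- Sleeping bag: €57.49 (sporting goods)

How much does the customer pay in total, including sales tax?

Deli sandwich €8.67: ready-to-eat food → 6% → €0.5202
Hot soup (large) €4.21: ready-to-eat food → 6% → €0.2526
Salad bar box €11.14: ready-to-eat food → 6% → €0.6684
Canvas tote bag €11.97: other taxable items → 9.25% → €1.107225
Pair of sandals €25.88: clothing and footwear → 0% → €0.00
Pack of socks €15.14: clothing and footwear → 0% → €0.00
Sushi platter €27.98: ready-to-eat food → 6% → €1.6788
Camping tent (2-person) €297.69: sporting goods, €150.00 or more → 10.75% → €32.001675
Laundry detergent €12.22: other taxable items → 9.25% → €1.13035
Sleeping bag €57.49: sporting goods, under €150.00 → 0% → €0.00
Subtotal = €472.39; unrounded tax = €37.35925 → €37.36; total due = €509.75

€509.75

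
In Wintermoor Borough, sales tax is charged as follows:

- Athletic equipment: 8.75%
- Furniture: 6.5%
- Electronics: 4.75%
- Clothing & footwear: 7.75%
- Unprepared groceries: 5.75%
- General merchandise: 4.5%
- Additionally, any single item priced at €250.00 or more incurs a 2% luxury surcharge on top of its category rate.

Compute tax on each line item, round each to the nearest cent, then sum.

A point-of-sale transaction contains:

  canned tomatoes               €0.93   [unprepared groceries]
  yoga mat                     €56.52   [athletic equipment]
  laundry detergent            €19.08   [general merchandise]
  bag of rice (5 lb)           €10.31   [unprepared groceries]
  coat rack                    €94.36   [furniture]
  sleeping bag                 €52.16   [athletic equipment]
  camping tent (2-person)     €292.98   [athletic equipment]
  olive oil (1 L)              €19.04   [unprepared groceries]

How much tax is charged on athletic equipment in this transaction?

€41.01

Yoga mat €56.52: athletic equipment → 8.75% → €4.95
Sleeping bag €52.16: athletic equipment → 8.75% → €4.56
Camping tent (2-person) €292.98: athletic equipment → 8.75% + 2% surcharge = 10.75% → €31.50
Tax on athletic equipment = €4.95 + €4.56 + €31.50 = €41.01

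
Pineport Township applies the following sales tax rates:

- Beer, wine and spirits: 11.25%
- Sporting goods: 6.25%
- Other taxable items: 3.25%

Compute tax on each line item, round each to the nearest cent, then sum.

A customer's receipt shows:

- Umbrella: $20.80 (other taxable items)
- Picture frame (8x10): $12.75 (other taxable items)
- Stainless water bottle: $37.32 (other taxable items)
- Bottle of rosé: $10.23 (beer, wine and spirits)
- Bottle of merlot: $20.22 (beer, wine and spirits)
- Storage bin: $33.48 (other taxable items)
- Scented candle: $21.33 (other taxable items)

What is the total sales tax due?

$7.50

Umbrella $20.80: other taxable items → 3.25% → $0.68
Picture frame (8x10) $12.75: other taxable items → 3.25% → $0.41
Stainless water bottle $37.32: other taxable items → 3.25% → $1.21
Bottle of rosé $10.23: beer, wine and spirits → 11.25% → $1.15
Bottle of merlot $20.22: beer, wine and spirits → 11.25% → $2.27
Storage bin $33.48: other taxable items → 3.25% → $1.09
Scented candle $21.33: other taxable items → 3.25% → $0.69
Total tax = $0.68 + $0.41 + $1.21 + $1.15 + $2.27 + $1.09 + $0.69 = $7.50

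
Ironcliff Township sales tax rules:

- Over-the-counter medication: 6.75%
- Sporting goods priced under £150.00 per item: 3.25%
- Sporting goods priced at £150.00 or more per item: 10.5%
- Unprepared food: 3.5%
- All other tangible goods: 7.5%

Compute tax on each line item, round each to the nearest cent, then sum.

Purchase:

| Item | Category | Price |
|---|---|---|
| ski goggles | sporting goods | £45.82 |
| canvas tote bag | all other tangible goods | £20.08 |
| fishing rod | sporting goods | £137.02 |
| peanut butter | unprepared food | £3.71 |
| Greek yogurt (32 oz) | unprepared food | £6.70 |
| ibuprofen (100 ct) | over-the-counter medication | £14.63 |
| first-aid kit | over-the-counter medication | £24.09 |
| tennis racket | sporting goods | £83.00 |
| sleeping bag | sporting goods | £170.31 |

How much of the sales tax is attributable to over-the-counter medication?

£2.62

Ibuprofen (100 ct) £14.63: over-the-counter medication → 6.75% → £0.99
First-aid kit £24.09: over-the-counter medication → 6.75% → £1.63
Tax on over-the-counter medication = £0.99 + £1.63 = £2.62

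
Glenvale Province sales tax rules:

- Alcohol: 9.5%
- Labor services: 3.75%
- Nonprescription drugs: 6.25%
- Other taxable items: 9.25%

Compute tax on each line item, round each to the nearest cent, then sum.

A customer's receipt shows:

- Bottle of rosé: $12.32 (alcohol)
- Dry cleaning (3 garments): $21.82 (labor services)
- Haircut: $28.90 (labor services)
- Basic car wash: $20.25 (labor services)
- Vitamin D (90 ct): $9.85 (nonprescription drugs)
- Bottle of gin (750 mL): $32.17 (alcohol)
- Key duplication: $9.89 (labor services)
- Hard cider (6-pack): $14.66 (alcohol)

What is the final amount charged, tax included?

$159.13

Bottle of rosé $12.32: alcohol → 9.5% → $1.17
Dry cleaning (3 garments) $21.82: labor services → 3.75% → $0.82
Haircut $28.90: labor services → 3.75% → $1.08
Basic car wash $20.25: labor services → 3.75% → $0.76
Vitamin D (90 ct) $9.85: nonprescription drugs → 6.25% → $0.62
Bottle of gin (750 mL) $32.17: alcohol → 9.5% → $3.06
Key duplication $9.89: labor services → 3.75% → $0.37
Hard cider (6-pack) $14.66: alcohol → 9.5% → $1.39
Subtotal = $149.86; tax = $9.27; total due = $159.13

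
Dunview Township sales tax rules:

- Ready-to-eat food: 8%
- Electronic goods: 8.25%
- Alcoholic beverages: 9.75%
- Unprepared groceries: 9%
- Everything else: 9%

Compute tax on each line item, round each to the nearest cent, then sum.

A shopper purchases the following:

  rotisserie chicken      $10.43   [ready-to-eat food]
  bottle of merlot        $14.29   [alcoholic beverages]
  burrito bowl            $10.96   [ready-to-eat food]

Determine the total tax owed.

Rotisserie chicken $10.43: ready-to-eat food → 8% → $0.83
Bottle of merlot $14.29: alcoholic beverages → 9.75% → $1.39
Burrito bowl $10.96: ready-to-eat food → 8% → $0.88
Total tax = $0.83 + $1.39 + $0.88 = $3.10

$3.10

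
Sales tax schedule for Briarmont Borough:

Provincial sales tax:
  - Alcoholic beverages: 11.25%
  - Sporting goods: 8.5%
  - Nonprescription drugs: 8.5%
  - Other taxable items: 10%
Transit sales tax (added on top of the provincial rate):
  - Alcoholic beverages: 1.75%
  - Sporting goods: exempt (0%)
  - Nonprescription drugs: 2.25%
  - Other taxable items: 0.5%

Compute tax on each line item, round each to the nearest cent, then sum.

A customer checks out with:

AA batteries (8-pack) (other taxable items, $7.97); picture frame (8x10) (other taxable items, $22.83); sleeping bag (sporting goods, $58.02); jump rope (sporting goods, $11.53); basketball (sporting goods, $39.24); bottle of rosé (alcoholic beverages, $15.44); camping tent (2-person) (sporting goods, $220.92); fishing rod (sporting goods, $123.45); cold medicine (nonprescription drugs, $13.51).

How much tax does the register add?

$45.22

AA batteries (8-pack) $7.97: other taxable items → 10% + 0.5% transit = 10.5% → $0.84
Picture frame (8x10) $22.83: other taxable items → 10% + 0.5% transit = 10.5% → $2.40
Sleeping bag $58.02: sporting goods → 8.5% + 0% transit = 8.5% → $4.93
Jump rope $11.53: sporting goods → 8.5% + 0% transit = 8.5% → $0.98
Basketball $39.24: sporting goods → 8.5% + 0% transit = 8.5% → $3.34
Bottle of rosé $15.44: alcoholic beverages → 11.25% + 1.75% transit = 13% → $2.01
Camping tent (2-person) $220.92: sporting goods → 8.5% + 0% transit = 8.5% → $18.78
Fishing rod $123.45: sporting goods → 8.5% + 0% transit = 8.5% → $10.49
Cold medicine $13.51: nonprescription drugs → 8.5% + 2.25% transit = 10.75% → $1.45
Total tax = $0.84 + $2.40 + $4.93 + $0.98 + $3.34 + $2.01 + $18.78 + $10.49 + $1.45 = $45.22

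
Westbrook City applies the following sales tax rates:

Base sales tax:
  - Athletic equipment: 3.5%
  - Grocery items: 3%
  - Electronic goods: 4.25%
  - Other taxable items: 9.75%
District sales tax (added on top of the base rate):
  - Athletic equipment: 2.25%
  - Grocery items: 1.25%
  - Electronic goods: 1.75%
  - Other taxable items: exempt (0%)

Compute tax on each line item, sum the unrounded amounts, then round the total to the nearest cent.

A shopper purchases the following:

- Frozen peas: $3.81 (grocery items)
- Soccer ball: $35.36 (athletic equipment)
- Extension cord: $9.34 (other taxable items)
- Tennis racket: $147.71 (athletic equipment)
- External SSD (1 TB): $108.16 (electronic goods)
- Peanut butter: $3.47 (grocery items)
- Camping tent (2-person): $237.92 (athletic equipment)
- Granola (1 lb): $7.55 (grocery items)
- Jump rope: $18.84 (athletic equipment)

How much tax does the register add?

$33.32

Frozen peas $3.81: grocery items → 3% + 1.25% district = 4.25% → $0.161925
Soccer ball $35.36: athletic equipment → 3.5% + 2.25% district = 5.75% → $2.0332
Extension cord $9.34: other taxable items → 9.75% + 0% district = 9.75% → $0.91065
Tennis racket $147.71: athletic equipment → 3.5% + 2.25% district = 5.75% → $8.493325
External SSD (1 TB) $108.16: electronic goods → 4.25% + 1.75% district = 6% → $6.4896
Peanut butter $3.47: grocery items → 3% + 1.25% district = 4.25% → $0.147475
Camping tent (2-person) $237.92: athletic equipment → 3.5% + 2.25% district = 5.75% → $13.6804
Granola (1 lb) $7.55: grocery items → 3% + 1.25% district = 4.25% → $0.320875
Jump rope $18.84: athletic equipment → 3.5% + 2.25% district = 5.75% → $1.0833
Unrounded tax sum = $33.32075 → $33.32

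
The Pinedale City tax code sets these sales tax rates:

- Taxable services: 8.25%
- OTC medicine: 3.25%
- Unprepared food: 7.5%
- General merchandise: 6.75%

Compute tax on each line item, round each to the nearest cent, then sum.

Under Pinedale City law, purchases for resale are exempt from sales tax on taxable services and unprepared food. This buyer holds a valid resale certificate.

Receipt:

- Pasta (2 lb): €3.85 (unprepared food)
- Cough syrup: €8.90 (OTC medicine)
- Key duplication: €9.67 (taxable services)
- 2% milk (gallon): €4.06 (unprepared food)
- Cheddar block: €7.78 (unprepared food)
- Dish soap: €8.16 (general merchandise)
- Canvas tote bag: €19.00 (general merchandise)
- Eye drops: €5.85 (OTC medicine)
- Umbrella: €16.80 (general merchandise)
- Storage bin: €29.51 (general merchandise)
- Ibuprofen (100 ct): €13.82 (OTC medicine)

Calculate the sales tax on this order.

€5.88

Pasta (2 lb) €3.85: unprepared food, buyer-exempt → 0% → €0.00
Cough syrup €8.90: OTC medicine → 3.25% → €0.29
Key duplication €9.67: taxable services, buyer-exempt → 0% → €0.00
2% milk (gallon) €4.06: unprepared food, buyer-exempt → 0% → €0.00
Cheddar block €7.78: unprepared food, buyer-exempt → 0% → €0.00
Dish soap €8.16: general merchandise → 6.75% → €0.55
Canvas tote bag €19.00: general merchandise → 6.75% → €1.28
Eye drops €5.85: OTC medicine → 3.25% → €0.19
Umbrella €16.80: general merchandise → 6.75% → €1.13
Storage bin €29.51: general merchandise → 6.75% → €1.99
Ibuprofen (100 ct) €13.82: OTC medicine → 3.25% → €0.45
Total tax = €0.29 + €0.55 + €1.28 + €0.19 + €1.13 + €1.99 + €0.45 = €5.88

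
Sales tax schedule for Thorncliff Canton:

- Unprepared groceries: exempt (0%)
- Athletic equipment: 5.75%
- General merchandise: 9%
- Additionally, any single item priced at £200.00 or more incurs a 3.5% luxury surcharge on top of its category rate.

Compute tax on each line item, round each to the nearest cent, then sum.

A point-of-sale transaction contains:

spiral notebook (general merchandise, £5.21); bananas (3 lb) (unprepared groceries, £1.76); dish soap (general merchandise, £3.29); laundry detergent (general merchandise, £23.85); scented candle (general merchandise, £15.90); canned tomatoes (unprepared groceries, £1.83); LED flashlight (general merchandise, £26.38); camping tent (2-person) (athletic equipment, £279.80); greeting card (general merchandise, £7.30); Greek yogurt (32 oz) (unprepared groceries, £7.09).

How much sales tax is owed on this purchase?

£33.26

Spiral notebook £5.21: general merchandise → 9% → £0.47
Bananas (3 lb) £1.76: unprepared groceries → 0% → £0.00
Dish soap £3.29: general merchandise → 9% → £0.30
Laundry detergent £23.85: general merchandise → 9% → £2.15
Scented candle £15.90: general merchandise → 9% → £1.43
Canned tomatoes £1.83: unprepared groceries → 0% → £0.00
LED flashlight £26.38: general merchandise → 9% → £2.37
Camping tent (2-person) £279.80: athletic equipment → 5.75% + 3.5% surcharge = 9.25% → £25.88
Greeting card £7.30: general merchandise → 9% → £0.66
Greek yogurt (32 oz) £7.09: unprepared groceries → 0% → £0.00
Total tax = £0.47 + £0.30 + £2.15 + £1.43 + £2.37 + £25.88 + £0.66 = £33.26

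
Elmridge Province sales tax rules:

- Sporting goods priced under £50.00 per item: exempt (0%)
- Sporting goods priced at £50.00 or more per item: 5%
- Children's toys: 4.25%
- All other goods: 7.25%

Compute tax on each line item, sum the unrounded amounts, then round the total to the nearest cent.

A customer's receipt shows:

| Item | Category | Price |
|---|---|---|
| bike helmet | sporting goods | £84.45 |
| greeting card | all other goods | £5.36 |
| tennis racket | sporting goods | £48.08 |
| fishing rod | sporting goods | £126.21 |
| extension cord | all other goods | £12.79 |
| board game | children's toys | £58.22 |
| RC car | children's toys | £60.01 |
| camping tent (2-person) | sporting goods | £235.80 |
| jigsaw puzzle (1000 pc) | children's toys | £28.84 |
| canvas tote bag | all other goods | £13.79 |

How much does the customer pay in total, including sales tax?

£704.44

Bike helmet £84.45: sporting goods, £50.00 or more → 5% → £4.2225
Greeting card £5.36: all other goods → 7.25% → £0.3886
Tennis racket £48.08: sporting goods, under £50.00 → 0% → £0.00
Fishing rod £126.21: sporting goods, £50.00 or more → 5% → £6.3105
Extension cord £12.79: all other goods → 7.25% → £0.927275
Board game £58.22: children's toys → 4.25% → £2.47435
RC car £60.01: children's toys → 4.25% → £2.550425
Camping tent (2-person) £235.80: sporting goods, £50.00 or more → 5% → £11.79
Jigsaw puzzle (1000 pc) £28.84: children's toys → 4.25% → £1.2257
Canvas tote bag £13.79: all other goods → 7.25% → £0.999775
Subtotal = £673.55; unrounded tax = £30.889125 → £30.89; total due = £704.44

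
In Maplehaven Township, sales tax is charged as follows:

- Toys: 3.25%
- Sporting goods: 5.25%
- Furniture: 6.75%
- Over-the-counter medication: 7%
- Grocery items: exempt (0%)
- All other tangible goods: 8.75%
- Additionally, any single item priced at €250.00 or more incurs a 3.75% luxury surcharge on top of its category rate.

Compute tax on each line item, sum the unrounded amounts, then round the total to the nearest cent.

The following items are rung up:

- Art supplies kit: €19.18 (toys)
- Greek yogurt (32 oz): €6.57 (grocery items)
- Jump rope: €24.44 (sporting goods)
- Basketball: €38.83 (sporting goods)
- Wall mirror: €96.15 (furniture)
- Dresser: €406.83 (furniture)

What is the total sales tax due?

Art supplies kit €19.18: toys → 3.25% → €0.62335
Greek yogurt (32 oz) €6.57: grocery items → 0% → €0.00
Jump rope €24.44: sporting goods → 5.25% → €1.2831
Basketball €38.83: sporting goods → 5.25% → €2.038575
Wall mirror €96.15: furniture → 6.75% → €6.490125
Dresser €406.83: furniture → 6.75% + 3.75% surcharge = 10.5% → €42.71715
Unrounded tax sum = €53.1523 → €53.15

€53.15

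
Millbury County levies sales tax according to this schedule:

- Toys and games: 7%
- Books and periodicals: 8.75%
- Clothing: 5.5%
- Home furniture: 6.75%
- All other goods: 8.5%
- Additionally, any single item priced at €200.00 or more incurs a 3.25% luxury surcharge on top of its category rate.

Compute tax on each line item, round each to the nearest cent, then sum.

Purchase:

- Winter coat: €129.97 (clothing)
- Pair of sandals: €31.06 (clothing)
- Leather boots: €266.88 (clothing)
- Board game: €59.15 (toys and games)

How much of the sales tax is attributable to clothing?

Winter coat €129.97: clothing → 5.5% → €7.15
Pair of sandals €31.06: clothing → 5.5% → €1.71
Leather boots €266.88: clothing → 5.5% + 3.25% surcharge = 8.75% → €23.35
Tax on clothing = €7.15 + €1.71 + €23.35 = €32.21

€32.21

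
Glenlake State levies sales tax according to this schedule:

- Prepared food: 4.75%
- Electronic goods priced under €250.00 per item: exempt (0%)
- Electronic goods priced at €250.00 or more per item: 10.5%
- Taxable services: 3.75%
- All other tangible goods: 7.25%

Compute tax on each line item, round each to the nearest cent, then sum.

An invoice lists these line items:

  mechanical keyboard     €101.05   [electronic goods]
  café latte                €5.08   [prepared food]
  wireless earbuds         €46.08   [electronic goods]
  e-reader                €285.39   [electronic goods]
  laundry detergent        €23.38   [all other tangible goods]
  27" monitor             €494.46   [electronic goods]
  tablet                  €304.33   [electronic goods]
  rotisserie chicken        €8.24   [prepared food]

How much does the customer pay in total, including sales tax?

Mechanical keyboard €101.05: electronic goods, under €250.00 → 0% → €0.00
Café latte €5.08: prepared food → 4.75% → €0.24
Wireless earbuds €46.08: electronic goods, under €250.00 → 0% → €0.00
E-reader €285.39: electronic goods, €250.00 or more → 10.5% → €29.97
Laundry detergent €23.38: all other tangible goods → 7.25% → €1.70
27" monitor €494.46: electronic goods, €250.00 or more → 10.5% → €51.92
Tablet €304.33: electronic goods, €250.00 or more → 10.5% → €31.95
Rotisserie chicken €8.24: prepared food → 4.75% → €0.39
Subtotal = €1268.01; tax = €116.17; total due = €1384.18

€1384.18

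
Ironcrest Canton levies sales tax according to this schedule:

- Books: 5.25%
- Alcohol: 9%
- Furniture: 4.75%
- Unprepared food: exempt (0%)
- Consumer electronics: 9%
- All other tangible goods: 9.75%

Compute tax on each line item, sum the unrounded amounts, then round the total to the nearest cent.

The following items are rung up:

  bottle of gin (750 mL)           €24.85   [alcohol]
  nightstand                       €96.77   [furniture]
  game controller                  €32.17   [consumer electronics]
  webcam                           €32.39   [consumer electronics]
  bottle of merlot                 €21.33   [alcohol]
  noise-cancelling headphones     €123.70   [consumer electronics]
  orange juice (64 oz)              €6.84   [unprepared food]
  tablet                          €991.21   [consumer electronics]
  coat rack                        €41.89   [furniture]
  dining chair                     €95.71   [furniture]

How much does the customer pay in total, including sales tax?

Bottle of gin (750 mL) €24.85: alcohol → 9% → €2.2365
Nightstand €96.77: furniture → 4.75% → €4.596575
Game controller €32.17: consumer electronics → 9% → €2.8953
Webcam €32.39: consumer electronics → 9% → €2.9151
Bottle of merlot €21.33: alcohol → 9% → €1.9197
Noise-cancelling headphones €123.70: consumer electronics → 9% → €11.133
Orange juice (64 oz) €6.84: unprepared food → 0% → €0.00
Tablet €991.21: consumer electronics → 9% → €89.2089
Coat rack €41.89: furniture → 4.75% → €1.989775
Dining chair €95.71: furniture → 4.75% → €4.546225
Subtotal = €1466.86; unrounded tax = €121.441075 → €121.44; total due = €1588.30

€1588.30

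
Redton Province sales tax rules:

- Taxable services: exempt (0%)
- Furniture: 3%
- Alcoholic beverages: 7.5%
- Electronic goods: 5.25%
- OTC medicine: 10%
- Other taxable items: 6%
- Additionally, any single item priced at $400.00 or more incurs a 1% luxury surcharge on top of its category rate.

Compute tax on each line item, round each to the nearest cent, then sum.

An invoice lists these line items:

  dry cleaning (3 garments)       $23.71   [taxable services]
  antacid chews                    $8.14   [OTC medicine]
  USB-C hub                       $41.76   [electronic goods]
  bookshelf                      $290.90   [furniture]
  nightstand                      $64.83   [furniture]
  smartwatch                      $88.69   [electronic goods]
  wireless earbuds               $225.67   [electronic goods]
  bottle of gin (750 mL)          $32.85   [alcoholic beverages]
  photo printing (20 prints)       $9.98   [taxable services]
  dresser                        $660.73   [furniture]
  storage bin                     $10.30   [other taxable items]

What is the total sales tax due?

$59.69

Dry cleaning (3 garments) $23.71: taxable services → 0% → $0.00
Antacid chews $8.14: OTC medicine → 10% → $0.81
USB-C hub $41.76: electronic goods → 5.25% → $2.19
Bookshelf $290.90: furniture → 3% → $8.73
Nightstand $64.83: furniture → 3% → $1.94
Smartwatch $88.69: electronic goods → 5.25% → $4.66
Wireless earbuds $225.67: electronic goods → 5.25% → $11.85
Bottle of gin (750 mL) $32.85: alcoholic beverages → 7.5% → $2.46
Photo printing (20 prints) $9.98: taxable services → 0% → $0.00
Dresser $660.73: furniture → 3% + 1% surcharge = 4% → $26.43
Storage bin $10.30: other taxable items → 6% → $0.62
Total tax = $0.81 + $2.19 + $8.73 + $1.94 + $4.66 + $11.85 + $2.46 + $26.43 + $0.62 = $59.69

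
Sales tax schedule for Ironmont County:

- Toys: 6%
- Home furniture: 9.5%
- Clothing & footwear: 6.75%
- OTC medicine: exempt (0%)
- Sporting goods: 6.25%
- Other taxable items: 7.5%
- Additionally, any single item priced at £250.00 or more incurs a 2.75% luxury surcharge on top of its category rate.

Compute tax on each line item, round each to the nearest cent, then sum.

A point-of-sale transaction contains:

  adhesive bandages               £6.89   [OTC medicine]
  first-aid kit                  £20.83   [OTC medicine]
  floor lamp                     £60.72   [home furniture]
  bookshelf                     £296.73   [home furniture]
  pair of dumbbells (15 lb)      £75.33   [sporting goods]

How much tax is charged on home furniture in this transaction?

Floor lamp £60.72: home furniture → 9.5% → £5.77
Bookshelf £296.73: home furniture → 9.5% + 2.75% surcharge = 12.25% → £36.35
Tax on home furniture = £5.77 + £36.35 = £42.12

£42.12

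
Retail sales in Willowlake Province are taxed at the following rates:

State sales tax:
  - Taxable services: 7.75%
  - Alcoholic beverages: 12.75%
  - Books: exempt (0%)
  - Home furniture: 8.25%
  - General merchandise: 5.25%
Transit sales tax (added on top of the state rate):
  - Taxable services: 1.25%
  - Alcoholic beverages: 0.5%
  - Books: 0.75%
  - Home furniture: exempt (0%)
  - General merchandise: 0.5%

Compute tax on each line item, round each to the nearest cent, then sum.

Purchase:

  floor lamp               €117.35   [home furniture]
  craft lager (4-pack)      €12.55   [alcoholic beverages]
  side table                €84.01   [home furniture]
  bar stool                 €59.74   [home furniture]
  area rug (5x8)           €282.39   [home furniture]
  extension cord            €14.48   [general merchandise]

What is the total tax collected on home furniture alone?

Floor lamp €117.35: home furniture → 8.25% + 0% transit = 8.25% → €9.68
Side table €84.01: home furniture → 8.25% + 0% transit = 8.25% → €6.93
Bar stool €59.74: home furniture → 8.25% + 0% transit = 8.25% → €4.93
Area rug (5x8) €282.39: home furniture → 8.25% + 0% transit = 8.25% → €23.30
Tax on home furniture = €9.68 + €6.93 + €4.93 + €23.30 = €44.84

€44.84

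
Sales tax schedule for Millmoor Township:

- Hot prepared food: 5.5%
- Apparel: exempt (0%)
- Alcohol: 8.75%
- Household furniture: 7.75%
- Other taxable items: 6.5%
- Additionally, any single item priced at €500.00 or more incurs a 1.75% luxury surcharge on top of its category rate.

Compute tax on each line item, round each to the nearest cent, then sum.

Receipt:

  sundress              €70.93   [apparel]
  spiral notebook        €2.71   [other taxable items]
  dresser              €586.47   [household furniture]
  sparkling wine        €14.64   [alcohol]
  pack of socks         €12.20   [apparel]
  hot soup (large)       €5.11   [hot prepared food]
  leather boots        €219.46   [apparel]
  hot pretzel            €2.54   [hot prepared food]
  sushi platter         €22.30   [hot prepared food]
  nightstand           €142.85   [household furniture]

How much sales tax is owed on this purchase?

€69.89

Sundress €70.93: apparel → 0% → €0.00
Spiral notebook €2.71: other taxable items → 6.5% → €0.18
Dresser €586.47: household furniture → 7.75% + 1.75% surcharge = 9.5% → €55.71
Sparkling wine €14.64: alcohol → 8.75% → €1.28
Pack of socks €12.20: apparel → 0% → €0.00
Hot soup (large) €5.11: hot prepared food → 5.5% → €0.28
Leather boots €219.46: apparel → 0% → €0.00
Hot pretzel €2.54: hot prepared food → 5.5% → €0.14
Sushi platter €22.30: hot prepared food → 5.5% → €1.23
Nightstand €142.85: household furniture → 7.75% → €11.07
Total tax = €0.18 + €55.71 + €1.28 + €0.28 + €0.14 + €1.23 + €11.07 = €69.89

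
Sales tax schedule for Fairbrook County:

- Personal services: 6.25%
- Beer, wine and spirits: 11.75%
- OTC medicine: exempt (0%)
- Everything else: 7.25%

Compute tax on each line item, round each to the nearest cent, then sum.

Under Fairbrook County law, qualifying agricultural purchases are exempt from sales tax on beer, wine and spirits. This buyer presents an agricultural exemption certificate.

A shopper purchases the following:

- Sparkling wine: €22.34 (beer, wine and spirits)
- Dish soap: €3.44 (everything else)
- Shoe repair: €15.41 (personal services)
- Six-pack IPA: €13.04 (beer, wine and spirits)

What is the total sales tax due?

€1.21

Sparkling wine €22.34: beer, wine and spirits, buyer-exempt → 0% → €0.00
Dish soap €3.44: everything else → 7.25% → €0.25
Shoe repair €15.41: personal services → 6.25% → €0.96
Six-pack IPA €13.04: beer, wine and spirits, buyer-exempt → 0% → €0.00
Total tax = €0.25 + €0.96 = €1.21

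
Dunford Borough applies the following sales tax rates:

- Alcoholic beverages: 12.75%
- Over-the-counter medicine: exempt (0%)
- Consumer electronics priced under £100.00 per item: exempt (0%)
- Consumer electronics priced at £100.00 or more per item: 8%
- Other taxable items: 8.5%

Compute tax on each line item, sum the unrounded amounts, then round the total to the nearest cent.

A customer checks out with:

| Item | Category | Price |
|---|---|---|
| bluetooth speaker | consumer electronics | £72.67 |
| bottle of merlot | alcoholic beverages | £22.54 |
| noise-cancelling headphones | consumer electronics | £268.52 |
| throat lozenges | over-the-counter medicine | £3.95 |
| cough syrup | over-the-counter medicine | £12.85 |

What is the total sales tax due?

£24.36

Bluetooth speaker £72.67: consumer electronics, under £100.00 → 0% → £0.00
Bottle of merlot £22.54: alcoholic beverages → 12.75% → £2.87385
Noise-cancelling headphones £268.52: consumer electronics, £100.00 or more → 8% → £21.4816
Throat lozenges £3.95: over-the-counter medicine → 0% → £0.00
Cough syrup £12.85: over-the-counter medicine → 0% → £0.00
Unrounded tax sum = £24.35545 → £24.36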